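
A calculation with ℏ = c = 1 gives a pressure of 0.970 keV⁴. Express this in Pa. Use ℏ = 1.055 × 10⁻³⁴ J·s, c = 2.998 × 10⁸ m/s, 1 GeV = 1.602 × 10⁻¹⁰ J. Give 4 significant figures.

2.019 × 10¹³ Pa

Pressure is [E]/[L]³ = [E]⁴/(ℏc)³.
1 GeV⁴ → 1/(ℏc)³ × (1 GeV in J)⁴ = 2.082 × 10³⁷ Pa.
Convert the energy scale: 0.970 keV⁴ = 9.70 × 10⁻²⁵ GeV⁴.
Result: 9.70 × 10⁻²⁵ × 2.082 × 10³⁷ = 2.019 × 10¹³ Pa.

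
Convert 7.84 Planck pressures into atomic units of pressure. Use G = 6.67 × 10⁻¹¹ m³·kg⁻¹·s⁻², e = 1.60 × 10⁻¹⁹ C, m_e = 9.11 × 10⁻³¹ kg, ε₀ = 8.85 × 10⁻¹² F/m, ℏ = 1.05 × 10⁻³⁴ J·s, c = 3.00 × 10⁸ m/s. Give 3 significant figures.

Planck pressure: p_P = c⁷/(ℏG²) = 4.68 × 10¹¹³ Pa
atomic unit of pressure: P_au = E_h/a₀³ = m_e⁴e¹⁰/((4πε₀)⁵ℏ⁸) = 3.01 × 10¹³ Pa
7.84 × 4.68 × 10¹¹³ / 3.01 × 10¹³ = 1.22 × 10¹⁰¹

1.22 × 10¹⁰¹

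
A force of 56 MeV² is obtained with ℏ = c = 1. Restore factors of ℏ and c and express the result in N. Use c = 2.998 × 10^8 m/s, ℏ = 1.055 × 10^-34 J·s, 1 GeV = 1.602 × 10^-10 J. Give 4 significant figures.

Force is [E]/[L] = [E]²/(ℏc); restore (ℏc)⁻¹.
1 GeV² → 1/(ℏc) × (1 GeV in J)² = 8.114 × 10^5 N.
Convert the energy scale: 56 MeV² = 5.60 × 10^-5 GeV².
Result: 5.60 × 10^-5 × 8.114 × 10^5 = 45.44 N.

45.44 N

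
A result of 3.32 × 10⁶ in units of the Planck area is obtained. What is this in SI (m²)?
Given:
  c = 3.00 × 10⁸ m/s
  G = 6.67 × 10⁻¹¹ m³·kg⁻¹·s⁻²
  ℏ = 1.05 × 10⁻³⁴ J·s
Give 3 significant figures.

One Planck area: A_P = ℏG/c³ = 2.59 × 10⁻⁷⁰ m².
3.32 × 10⁶ × 2.59 × 10⁻⁷⁰ m² = 8.61 × 10⁻⁶⁴ m²

8.61 × 10⁻⁶⁴ m²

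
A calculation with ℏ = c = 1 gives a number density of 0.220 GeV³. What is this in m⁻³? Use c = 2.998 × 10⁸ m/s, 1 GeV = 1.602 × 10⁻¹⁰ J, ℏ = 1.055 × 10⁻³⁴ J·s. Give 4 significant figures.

2.859 × 10⁴⁶ m⁻³

Number density is [L]⁻³ = [E]³/(ℏc)³.
1 GeV³ → 1/(ℏc)³ × (1 GeV in J)³ = 1.299 × 10⁴⁷ m⁻³.
Result: 0.220 × 1.299 × 10⁴⁷ = 2.859 × 10⁴⁶ m⁻³.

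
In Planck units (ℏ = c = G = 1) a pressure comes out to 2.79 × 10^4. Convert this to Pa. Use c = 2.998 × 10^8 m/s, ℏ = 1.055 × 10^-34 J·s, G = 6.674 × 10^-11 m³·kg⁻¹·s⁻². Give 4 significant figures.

1.292 × 10^118 Pa

One Planck pressure: p_P = c⁷/(ℏG²) = 4.632 × 10^113 Pa.
2.79 × 10^4 × 4.632 × 10^113 Pa = 1.292 × 10^118 Pa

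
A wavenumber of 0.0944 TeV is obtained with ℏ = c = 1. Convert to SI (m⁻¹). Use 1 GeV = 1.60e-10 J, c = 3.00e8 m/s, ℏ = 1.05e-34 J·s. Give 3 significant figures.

4.79e17 m⁻¹

Inverse length is [E]/(ℏc).
1 GeV → 1/(ℏc) × (1 GeV in J) = 5.08e15 m⁻¹.
Convert the energy scale: 0.0944 TeV = 94.4 GeV.
Result: 94.4 × 5.08e15 = 4.79e17 m⁻¹.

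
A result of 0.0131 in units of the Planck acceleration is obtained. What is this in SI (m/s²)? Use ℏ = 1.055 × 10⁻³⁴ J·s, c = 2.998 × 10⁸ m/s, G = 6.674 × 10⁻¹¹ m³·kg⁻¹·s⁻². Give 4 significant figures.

One Planck acceleration: a_P = √(c⁷/(ℏG)) = 5.560 × 10⁵¹ m/s².
0.0131 × 5.560 × 10⁵¹ m/s² = 7.284 × 10⁴⁹ m/s²

7.284 × 10⁴⁹ m/s²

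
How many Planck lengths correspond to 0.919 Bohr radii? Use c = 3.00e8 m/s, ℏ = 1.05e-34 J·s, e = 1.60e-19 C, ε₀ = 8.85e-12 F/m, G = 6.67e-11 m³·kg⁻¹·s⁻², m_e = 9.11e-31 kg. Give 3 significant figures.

3.00e24

Bohr radius: a₀ = 4πε₀ℏ²/(m_e e²) = 5.26e-11 m
Planck length: ℓ_P = √(ℏG/c³) = 1.61e-35 m
0.919 × 5.26e-11 / 1.61e-35 = 3.00e24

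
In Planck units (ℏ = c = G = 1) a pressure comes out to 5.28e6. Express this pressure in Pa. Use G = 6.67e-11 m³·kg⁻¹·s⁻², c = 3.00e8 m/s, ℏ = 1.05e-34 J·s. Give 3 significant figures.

2.47e120 Pa

One Planck pressure: p_P = c⁷/(ℏG²) = 4.68e113 Pa.
5.28e6 × 4.68e113 Pa = 2.47e120 Pa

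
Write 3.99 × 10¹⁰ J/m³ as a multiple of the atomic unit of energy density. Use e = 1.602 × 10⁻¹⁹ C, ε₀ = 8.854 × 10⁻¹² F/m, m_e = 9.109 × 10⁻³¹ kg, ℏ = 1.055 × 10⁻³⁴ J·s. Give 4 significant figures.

atomic unit of energy density: u_au = E_h/a₀³ = m_e⁴e¹⁰/((4πε₀)⁵ℏ⁸) = 2.929 × 10¹³ J/m³.
3.99 × 10¹⁰ / 2.929 × 10¹³ = 1.362 × 10⁻³

1.362 × 10⁻³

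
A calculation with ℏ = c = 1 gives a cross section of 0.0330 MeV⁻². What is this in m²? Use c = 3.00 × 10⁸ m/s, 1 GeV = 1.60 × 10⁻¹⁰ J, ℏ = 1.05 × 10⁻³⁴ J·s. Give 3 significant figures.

1.28 × 10⁻²⁷ m²

Area is [L]² = [E]⁻²·(ℏc)²; restore (ℏc)².
1 GeV⁻² → (ℏc)² × (1 GeV in J)⁻² = 3.88 × 10⁻³² m².
Convert the energy scale: 0.0330 MeV⁻² = 3.30 × 10⁴ GeV⁻².
Result: 3.30 × 10⁴ × 3.88 × 10⁻³² = 1.28 × 10⁻²⁷ m².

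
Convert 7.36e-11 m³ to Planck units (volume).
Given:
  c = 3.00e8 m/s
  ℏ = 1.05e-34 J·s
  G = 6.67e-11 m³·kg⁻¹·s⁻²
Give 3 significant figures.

1.76e94

Planck volume: V_P = (ℏG/c³)^(3/2) = 4.18e-105 m³.
7.36e-11 / 4.18e-105 = 1.76e94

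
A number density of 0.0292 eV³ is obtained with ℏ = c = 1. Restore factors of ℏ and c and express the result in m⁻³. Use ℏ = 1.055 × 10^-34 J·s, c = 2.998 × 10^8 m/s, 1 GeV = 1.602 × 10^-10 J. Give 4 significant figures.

Number density is [L]⁻³ = [E]³/(ℏc)³.
1 GeV³ → 1/(ℏc)³ × (1 GeV in J)³ = 1.299 × 10^47 m⁻³.
Convert the energy scale: 0.0292 eV³ = 2.92 × 10^-29 GeV³.
Result: 2.92 × 10^-29 × 1.299 × 10^47 = 3.794 × 10^18 m⁻³.

3.794 × 10^18 m⁻³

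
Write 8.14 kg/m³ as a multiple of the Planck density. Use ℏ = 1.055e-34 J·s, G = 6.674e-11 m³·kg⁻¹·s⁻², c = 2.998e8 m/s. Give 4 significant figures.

Planck density: ρ_P = c⁵/(ℏG²) = 5.154e96 kg/m³.
8.14 / 5.154e96 = 1.579e-96

1.579e-96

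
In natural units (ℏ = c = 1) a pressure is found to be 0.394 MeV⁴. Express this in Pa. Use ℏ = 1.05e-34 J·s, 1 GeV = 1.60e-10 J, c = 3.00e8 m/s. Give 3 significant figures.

8.26e24 Pa

Pressure is [E]/[L]³ = [E]⁴/(ℏc)³.
1 GeV⁴ → 1/(ℏc)³ × (1 GeV in J)⁴ = 2.10e37 Pa.
Convert the energy scale: 0.394 MeV⁴ = 3.94e-13 GeV⁴.
Result: 3.94e-13 × 2.10e37 = 8.26e24 Pa.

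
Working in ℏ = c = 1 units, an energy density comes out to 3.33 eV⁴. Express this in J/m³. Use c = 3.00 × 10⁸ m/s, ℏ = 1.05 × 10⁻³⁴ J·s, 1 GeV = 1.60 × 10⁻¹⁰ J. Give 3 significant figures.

69.8 J/m³

[E]/[L]³ = [E]⁴/(ℏc)³; restore (ℏc)⁻³.
1 GeV⁴ → 1/(ℏc)³ × (1 GeV in J)⁴ = 2.10 × 10³⁷ J/m³.
Convert the energy scale: 3.33 eV⁴ = 3.33 × 10⁻³⁶ GeV⁴.
Result: 3.33 × 10⁻³⁶ × 2.10 × 10³⁷ = 69.8 J/m³.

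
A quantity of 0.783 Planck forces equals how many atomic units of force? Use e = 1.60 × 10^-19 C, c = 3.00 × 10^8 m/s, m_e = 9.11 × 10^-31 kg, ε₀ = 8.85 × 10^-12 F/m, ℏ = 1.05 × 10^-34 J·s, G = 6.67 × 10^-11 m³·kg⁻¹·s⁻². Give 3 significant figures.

1.14 × 10^51

Planck force: F_P = c⁴/G = 1.21 × 10^44 N
atomic unit of force: F_au = E_h/a₀ = m_e²e⁶/((4πε₀)³ℏ⁴) = 8.33 × 10^-8 N
0.783 × 1.21 × 10^44 / 8.33 × 10^-8 = 1.14 × 10^51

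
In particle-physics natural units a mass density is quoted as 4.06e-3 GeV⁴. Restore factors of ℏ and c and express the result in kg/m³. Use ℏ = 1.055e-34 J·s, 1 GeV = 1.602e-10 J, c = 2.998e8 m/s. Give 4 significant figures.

9.403e17 kg/m³

Mass density is [E]/(c²[L]³) = [E]⁴/(ℏ³c⁵).
1 GeV⁴ → 1/(ℏ³c⁵) × (1 GeV in J)⁴ = 2.316e20 kg/m³.
Result: 4.06e-3 × 2.316e20 = 9.403e17 kg/m³.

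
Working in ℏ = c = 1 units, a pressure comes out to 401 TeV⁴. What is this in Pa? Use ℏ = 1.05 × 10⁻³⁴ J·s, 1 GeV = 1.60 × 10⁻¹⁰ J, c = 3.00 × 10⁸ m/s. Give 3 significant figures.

Pressure is [E]/[L]³ = [E]⁴/(ℏc)³.
1 GeV⁴ → 1/(ℏc)³ × (1 GeV in J)⁴ = 2.10 × 10³⁷ Pa.
Convert the energy scale: 401 TeV⁴ = 4.01 × 10¹⁴ GeV⁴.
Result: 4.01 × 10¹⁴ × 2.10 × 10³⁷ = 8.41 × 10⁵¹ Pa.

8.41 × 10⁵¹ Pa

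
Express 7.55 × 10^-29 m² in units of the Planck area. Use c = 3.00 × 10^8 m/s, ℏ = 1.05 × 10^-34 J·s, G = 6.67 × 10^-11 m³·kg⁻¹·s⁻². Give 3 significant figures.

Planck area: A_P = ℏG/c³ = 2.59 × 10^-70 m².
7.55 × 10^-29 / 2.59 × 10^-70 = 2.91 × 10^41

2.91 × 10^41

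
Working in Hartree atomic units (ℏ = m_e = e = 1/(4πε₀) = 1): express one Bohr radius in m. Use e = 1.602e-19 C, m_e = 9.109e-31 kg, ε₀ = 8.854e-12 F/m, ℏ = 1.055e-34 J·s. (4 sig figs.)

The unique combination of the constants set to 1 with dimensions of length is a₀ = 4πε₀ℏ²/(m_e e²).
  = 1.238e-78 / 2.338e-68
  = 5.297e-11 m

5.297e-11 m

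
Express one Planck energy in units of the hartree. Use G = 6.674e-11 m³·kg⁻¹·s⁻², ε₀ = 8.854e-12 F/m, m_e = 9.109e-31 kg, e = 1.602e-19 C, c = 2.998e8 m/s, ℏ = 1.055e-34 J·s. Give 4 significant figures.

Planck energy: E_P = √(ℏc⁵/G) = 1.957e9 J
hartree: E_h = m_e e⁴/(4πε₀ℏ)² = 4.354e-18 J
ratio = 1.957e9 / 4.354e-18 = 4.494e26

4.494e26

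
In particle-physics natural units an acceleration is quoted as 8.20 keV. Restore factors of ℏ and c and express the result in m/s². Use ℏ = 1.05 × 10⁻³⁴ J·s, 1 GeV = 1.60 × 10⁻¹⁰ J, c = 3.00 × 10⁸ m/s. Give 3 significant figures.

Acceleration is [L]/[T]² = c·[E]/ℏ.
1 GeV → c/ℏ × (1 GeV in J) = 4.57 × 10³² m/s².
Convert the energy scale: 8.20 keV = 8.20 × 10⁻⁶ GeV.
Result: 8.20 × 10⁻⁶ × 4.57 × 10³² = 3.75 × 10²⁷ m/s².

3.75 × 10²⁷ m/s²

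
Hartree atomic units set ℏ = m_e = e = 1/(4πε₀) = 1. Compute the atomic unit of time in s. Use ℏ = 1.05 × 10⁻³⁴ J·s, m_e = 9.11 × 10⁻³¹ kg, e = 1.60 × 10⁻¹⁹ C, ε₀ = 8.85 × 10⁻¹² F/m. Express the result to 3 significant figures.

2.40 × 10⁻¹⁷ s

The unique combination of the constants set to 1 with dimensions of time is τ_au = (4πε₀)²ℏ³/(m_e e⁴).
E_h = 4.38 × 10⁻¹⁸ J
ℏ/E_h = 2.40 × 10⁻¹⁷ s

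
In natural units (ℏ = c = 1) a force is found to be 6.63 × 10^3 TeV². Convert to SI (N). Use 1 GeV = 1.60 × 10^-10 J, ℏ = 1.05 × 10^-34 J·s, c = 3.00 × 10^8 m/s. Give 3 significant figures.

5.39 × 10^15 N

Force is [E]/[L] = [E]²/(ℏc); restore (ℏc)⁻¹.
1 GeV² → 1/(ℏc) × (1 GeV in J)² = 8.13 × 10^5 N.
Convert the energy scale: 6.63 × 10^3 TeV² = 6.63 × 10^9 GeV².
Result: 6.63 × 10^9 × 8.13 × 10^5 = 5.39 × 10^15 N.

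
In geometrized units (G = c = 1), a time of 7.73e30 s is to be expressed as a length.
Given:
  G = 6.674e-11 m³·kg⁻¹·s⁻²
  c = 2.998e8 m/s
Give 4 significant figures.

Time → length via c.
7.73e30 s × (c) = 2.317e39 m

2.317e39 m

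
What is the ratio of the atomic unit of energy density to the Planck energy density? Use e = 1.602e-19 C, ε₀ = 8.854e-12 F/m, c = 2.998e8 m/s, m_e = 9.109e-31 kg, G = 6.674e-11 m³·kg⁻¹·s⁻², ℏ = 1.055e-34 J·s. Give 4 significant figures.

6.323e-101

atomic unit of energy density: u_au = E_h/a₀³ = m_e⁴e¹⁰/((4πε₀)⁵ℏ⁸) = 2.929e13 J/m³
Planck energy density: u_P = c⁷/(ℏG²) = 4.632e113 J/m³
ratio = 2.929e13 / 4.632e113 = 6.323e-101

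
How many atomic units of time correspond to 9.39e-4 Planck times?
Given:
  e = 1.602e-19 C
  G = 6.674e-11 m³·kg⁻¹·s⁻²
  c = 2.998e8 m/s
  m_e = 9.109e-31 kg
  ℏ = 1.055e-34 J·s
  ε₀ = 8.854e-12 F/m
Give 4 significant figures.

2.090e-30

Planck time: t_P = √(ℏG/c⁵) = 5.392e-44 s
atomic unit of time: τ_au = (4πε₀)²ℏ³/(m_e e⁴) = 2.423e-17 s
9.39e-4 × 5.392e-44 / 2.423e-17 = 2.090e-30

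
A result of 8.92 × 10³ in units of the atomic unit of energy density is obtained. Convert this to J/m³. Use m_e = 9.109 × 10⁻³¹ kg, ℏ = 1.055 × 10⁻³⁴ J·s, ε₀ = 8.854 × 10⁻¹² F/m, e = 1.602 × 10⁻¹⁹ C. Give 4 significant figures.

One atomic unit of energy density: u_au = E_h/a₀³ = m_e⁴e¹⁰/((4πε₀)⁵ℏ⁸) = 2.929 × 10¹³ J/m³.
8.92 × 10³ × 2.929 × 10¹³ J/m³ = 2.613 × 10¹⁷ J/m³

2.613 × 10¹⁷ J/m³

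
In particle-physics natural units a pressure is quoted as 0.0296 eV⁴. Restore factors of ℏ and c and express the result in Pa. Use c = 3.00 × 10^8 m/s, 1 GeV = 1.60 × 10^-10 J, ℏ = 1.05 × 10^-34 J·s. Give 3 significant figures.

0.621 Pa

Pressure is [E]/[L]³ = [E]⁴/(ℏc)³.
1 GeV⁴ → 1/(ℏc)³ × (1 GeV in J)⁴ = 2.10 × 10^37 Pa.
Convert the energy scale: 0.0296 eV⁴ = 2.96 × 10^-38 GeV⁴.
Result: 2.96 × 10^-38 × 2.10 × 10^37 = 0.621 Pa.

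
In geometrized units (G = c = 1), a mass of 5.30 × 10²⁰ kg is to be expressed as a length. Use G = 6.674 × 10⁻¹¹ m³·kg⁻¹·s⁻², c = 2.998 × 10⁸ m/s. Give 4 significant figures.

In G = c = 1 units mass has dimensions of length; the conversion factor is G/c².
5.30 × 10²⁰ kg × (G/c²) = 3.935 × 10⁻⁷ m

3.935 × 10⁻⁷ m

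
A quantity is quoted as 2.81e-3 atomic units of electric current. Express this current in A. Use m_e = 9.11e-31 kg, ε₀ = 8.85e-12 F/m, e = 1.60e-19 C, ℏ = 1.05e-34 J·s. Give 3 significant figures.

1.87e-5 A

One atomic unit of electric current: I_au = e E_h/ℏ = m_e e⁵/((4πε₀)²ℏ³) = 6.67e-3 A.
2.81e-3 × 6.67e-3 A = 1.87e-5 A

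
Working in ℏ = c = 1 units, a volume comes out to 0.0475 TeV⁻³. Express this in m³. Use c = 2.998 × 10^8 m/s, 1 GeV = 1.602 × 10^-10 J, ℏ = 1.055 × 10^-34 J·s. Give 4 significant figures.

3.656 × 10^-58 m³

Volume is [L]³ = [E]⁻³·(ℏc)³.
1 GeV⁻³ → (ℏc)³ × (1 GeV in J)⁻³ = 7.696 × 10^-48 m³.
Convert the energy scale: 0.0475 TeV⁻³ = 4.75 × 10^-11 GeV⁻³.
Result: 4.75 × 10^-11 × 7.696 × 10^-48 = 3.656 × 10^-58 m³.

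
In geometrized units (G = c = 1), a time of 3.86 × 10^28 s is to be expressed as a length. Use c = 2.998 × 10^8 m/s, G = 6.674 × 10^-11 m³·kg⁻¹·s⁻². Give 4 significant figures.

1.157 × 10^37 m

Time → length via c.
3.86 × 10^28 s × (c) = 1.157 × 10^37 m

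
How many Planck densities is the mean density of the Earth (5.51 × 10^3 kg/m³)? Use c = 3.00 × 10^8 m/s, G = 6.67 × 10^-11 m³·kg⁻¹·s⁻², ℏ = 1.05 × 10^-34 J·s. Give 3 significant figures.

Planck density: ρ_P = c⁵/(ℏG²) = 5.20 × 10^96 kg/m³.
5.51 × 10^3 / 5.20 × 10^96 = 1.06 × 10^-93

1.06 × 10^-93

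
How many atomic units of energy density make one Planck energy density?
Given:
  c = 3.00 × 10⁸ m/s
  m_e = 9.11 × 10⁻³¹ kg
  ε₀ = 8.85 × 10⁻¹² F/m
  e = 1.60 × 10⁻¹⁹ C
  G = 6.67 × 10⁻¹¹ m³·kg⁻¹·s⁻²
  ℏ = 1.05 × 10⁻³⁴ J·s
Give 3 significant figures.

1.55 × 10¹⁰⁰

Planck energy density: u_P = c⁷/(ℏG²) = 4.68 × 10¹¹³ J/m³
atomic unit of energy density: u_au = E_h/a₀³ = m_e⁴e¹⁰/((4πε₀)⁵ℏ⁸) = 3.01 × 10¹³ J/m³
ratio = 4.68 × 10¹¹³ / 3.01 × 10¹³ = 1.55 × 10¹⁰⁰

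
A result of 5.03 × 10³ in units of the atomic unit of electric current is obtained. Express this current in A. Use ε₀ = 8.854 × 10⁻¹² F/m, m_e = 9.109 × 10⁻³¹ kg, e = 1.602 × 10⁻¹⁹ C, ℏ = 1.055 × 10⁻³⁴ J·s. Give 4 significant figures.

One atomic unit of electric current: I_au = e E_h/ℏ = m_e e⁵/((4πε₀)²ℏ³) = 6.612 × 10⁻³ A.
5.03 × 10³ × 6.612 × 10⁻³ A = 33.26 A

33.26 A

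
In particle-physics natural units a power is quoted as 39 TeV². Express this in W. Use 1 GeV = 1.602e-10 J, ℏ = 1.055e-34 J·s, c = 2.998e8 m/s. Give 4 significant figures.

9.487e21 W

Power is [E]/[T] = [E]²/ℏ.
1 GeV² → 1/ℏ × (1 GeV in J)² = 2.433e14 W.
Convert the energy scale: 39 TeV² = 3.90e7 GeV².
Result: 3.90e7 × 2.433e14 = 9.487e21 W.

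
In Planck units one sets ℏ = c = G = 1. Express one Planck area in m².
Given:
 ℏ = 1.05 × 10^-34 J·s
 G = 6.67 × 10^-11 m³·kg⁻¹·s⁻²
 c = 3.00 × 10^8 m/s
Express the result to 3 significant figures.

2.59 × 10^-70 m²

A_P = ℏG/c³
  = 7.00 × 10^-45 / 2.70 × 10^25
  = 2.59 × 10^-70 m²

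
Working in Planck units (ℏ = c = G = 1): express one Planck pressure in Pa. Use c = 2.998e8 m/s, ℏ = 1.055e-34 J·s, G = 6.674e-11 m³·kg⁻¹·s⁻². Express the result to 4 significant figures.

4.632e113 Pa

Dimensional analysis gives p_P = c⁷/(ℏG²).
  = 2.177e59 / 4.699e-55
  = 4.632e113 Pa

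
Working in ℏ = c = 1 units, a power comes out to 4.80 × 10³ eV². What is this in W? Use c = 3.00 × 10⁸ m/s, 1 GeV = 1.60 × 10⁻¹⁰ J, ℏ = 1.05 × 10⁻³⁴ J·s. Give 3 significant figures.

Power is [E]/[T] = [E]²/ℏ.
1 GeV² → 1/ℏ × (1 GeV in J)² = 2.44 × 10¹⁴ W.
Convert the energy scale: 4.80 × 10³ eV² = 4.80 × 10⁻¹⁵ GeV².
Result: 4.80 × 10⁻¹⁵ × 2.44 × 10¹⁴ = 1.17 W.

1.17 W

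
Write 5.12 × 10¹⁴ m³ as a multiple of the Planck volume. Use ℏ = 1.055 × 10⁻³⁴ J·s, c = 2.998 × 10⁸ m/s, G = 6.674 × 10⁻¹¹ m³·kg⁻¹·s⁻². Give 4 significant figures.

Planck volume: V_P = (ℏG/c³)^(3/2) = 4.224 × 10⁻¹⁰⁵ m³.
5.12 × 10¹⁴ / 4.224 × 10⁻¹⁰⁵ = 1.212 × 10¹¹⁹

1.212 × 10¹¹⁹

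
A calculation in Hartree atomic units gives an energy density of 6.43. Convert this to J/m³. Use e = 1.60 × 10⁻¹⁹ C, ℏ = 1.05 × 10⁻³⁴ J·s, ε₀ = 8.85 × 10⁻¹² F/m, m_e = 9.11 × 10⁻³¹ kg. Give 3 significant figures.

1.94 × 10¹⁴ J/m³

One atomic unit of energy density: u_au = E_h/a₀³ = m_e⁴e¹⁰/((4πε₀)⁵ℏ⁸) = 3.01 × 10¹³ J/m³.
6.43 × 3.01 × 10¹³ J/m³ = 1.94 × 10¹⁴ J/m³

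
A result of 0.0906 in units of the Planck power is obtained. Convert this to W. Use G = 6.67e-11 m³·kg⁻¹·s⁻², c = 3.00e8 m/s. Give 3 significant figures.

3.30e51 W

One Planck power: P_P = c⁵/G = 3.64e52 W.
0.0906 × 3.64e52 W = 3.30e51 W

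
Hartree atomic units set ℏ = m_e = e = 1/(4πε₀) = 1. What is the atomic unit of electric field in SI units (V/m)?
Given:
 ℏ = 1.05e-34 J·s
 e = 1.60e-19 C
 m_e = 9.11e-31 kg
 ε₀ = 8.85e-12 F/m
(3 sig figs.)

Dimensional analysis gives E_au = E_h/(e a₀) = m_e²e⁵/((4πε₀)³ℏ⁴).
E_h = 4.38e-18 J
a₀ = 5.26e-11 m
E_h/(e·a₀) = 5.20e11 V/m

5.20e11 V/m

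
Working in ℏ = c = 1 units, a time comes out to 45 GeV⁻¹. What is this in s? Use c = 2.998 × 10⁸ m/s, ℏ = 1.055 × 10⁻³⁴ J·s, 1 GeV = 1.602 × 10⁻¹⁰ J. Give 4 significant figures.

A time is [E]⁻¹ in ℏ=c=1; restore one factor of ℏ.
1 GeV⁻¹ → ℏ × (1 GeV in J)⁻¹ = 6.586 × 10⁻²⁵ s.
Result: 45 × 6.586 × 10⁻²⁵ = 2.963 × 10⁻²³ s.

2.963 × 10⁻²³ s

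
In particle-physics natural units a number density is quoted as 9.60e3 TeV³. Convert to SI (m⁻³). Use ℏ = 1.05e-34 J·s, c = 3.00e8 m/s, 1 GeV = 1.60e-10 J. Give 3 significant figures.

1.26e60 m⁻³

Number density is [L]⁻³ = [E]³/(ℏc)³.
1 GeV³ → 1/(ℏc)³ × (1 GeV in J)³ = 1.31e47 m⁻³.
Convert the energy scale: 9.60e3 TeV³ = 9.60e12 GeV³.
Result: 9.60e12 × 1.31e47 = 1.26e60 m⁻³.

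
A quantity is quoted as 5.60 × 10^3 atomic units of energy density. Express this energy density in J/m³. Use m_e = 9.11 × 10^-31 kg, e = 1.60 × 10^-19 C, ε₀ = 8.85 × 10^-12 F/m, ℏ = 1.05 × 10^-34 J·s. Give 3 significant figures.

1.69 × 10^17 J/m³

One atomic unit of energy density: u_au = E_h/a₀³ = m_e⁴e¹⁰/((4πε₀)⁵ℏ⁸) = 3.01 × 10^13 J/m³.
5.60 × 10^3 × 3.01 × 10^13 J/m³ = 1.69 × 10^17 J/m³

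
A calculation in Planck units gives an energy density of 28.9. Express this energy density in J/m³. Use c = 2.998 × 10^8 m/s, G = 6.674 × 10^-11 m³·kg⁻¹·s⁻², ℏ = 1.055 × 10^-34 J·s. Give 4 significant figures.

One Planck energy density: u_P = c⁷/(ℏG²) = 4.632 × 10^113 J/m³.
28.9 × 4.632 × 10^113 J/m³ = 1.339 × 10^115 J/m³

1.339 × 10^115 J/m³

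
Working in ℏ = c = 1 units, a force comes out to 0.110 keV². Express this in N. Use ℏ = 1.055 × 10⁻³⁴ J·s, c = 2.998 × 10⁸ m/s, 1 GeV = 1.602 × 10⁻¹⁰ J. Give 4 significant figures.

8.926 × 10⁻⁸ N

Force is [E]/[L] = [E]²/(ℏc); restore (ℏc)⁻¹.
1 GeV² → 1/(ℏc) × (1 GeV in J)² = 8.114 × 10⁵ N.
Convert the energy scale: 0.110 keV² = 1.10 × 10⁻¹³ GeV².
Result: 1.10 × 10⁻¹³ × 8.114 × 10⁵ = 8.926 × 10⁻⁸ N.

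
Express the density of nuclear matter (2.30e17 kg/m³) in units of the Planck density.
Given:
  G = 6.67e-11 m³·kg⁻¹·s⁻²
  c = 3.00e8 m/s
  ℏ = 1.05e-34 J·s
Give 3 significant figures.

4.42e-80

Planck density: ρ_P = c⁵/(ℏG²) = 5.20e96 kg/m³.
2.30e17 / 5.20e96 = 4.42e-80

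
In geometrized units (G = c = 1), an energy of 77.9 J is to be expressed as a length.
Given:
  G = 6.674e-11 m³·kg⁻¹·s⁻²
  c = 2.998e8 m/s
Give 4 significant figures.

6.436e-43 m

Energy → length via G/c⁴.
77.9 J × (G/c⁴) = 6.436e-43 m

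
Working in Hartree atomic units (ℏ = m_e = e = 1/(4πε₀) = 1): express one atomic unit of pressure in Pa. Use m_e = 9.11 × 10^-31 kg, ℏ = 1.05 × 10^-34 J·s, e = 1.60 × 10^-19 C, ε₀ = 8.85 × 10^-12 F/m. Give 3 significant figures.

3.01 × 10^13 Pa

Dimensional analysis gives P_au = E_h/a₀³ = m_e⁴e¹⁰/((4πε₀)⁵ℏ⁸).
E_h = 4.38 × 10^-18 J
a₀ = 5.26 × 10^-11 m
E_h/a₀³ = 3.01 × 10^13 Pa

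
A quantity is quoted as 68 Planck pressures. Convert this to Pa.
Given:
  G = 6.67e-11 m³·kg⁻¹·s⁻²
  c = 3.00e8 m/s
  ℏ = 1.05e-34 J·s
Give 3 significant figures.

One Planck pressure: p_P = c⁷/(ℏG²) = 4.68e113 Pa.
68 × 4.68e113 Pa = 3.18e115 Pa

3.18e115 Pa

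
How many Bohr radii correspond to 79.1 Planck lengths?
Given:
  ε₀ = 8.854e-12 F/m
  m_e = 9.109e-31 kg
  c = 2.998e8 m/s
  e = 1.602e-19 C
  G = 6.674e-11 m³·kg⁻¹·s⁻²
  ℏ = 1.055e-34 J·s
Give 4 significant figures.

2.414e-23

Planck length: ℓ_P = √(ℏG/c³) = 1.616e-35 m
Bohr radius: a₀ = 4πε₀ℏ²/(m_e e²) = 5.297e-11 m
79.1 × 1.616e-35 / 5.297e-11 = 2.414e-23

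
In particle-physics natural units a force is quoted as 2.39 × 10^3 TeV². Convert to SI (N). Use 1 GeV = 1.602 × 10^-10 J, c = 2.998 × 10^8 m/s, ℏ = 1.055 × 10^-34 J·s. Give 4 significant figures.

Force is [E]/[L] = [E]²/(ℏc); restore (ℏc)⁻¹.
1 GeV² → 1/(ℏc) × (1 GeV in J)² = 8.114 × 10^5 N.
Convert the energy scale: 2.39 × 10^3 TeV² = 2.39 × 10^9 GeV².
Result: 2.39 × 10^9 × 8.114 × 10^5 = 1.939 × 10^15 N.

1.939 × 10^15 N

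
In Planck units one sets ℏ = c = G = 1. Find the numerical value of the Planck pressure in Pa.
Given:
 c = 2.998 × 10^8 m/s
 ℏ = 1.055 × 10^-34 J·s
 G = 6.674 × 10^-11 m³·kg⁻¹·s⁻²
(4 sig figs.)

p_P = c⁷/(ℏG²)
  = 2.177 × 10^59 / 4.699 × 10^-55
  = 4.632 × 10^113 Pa

4.632 × 10^113 Pa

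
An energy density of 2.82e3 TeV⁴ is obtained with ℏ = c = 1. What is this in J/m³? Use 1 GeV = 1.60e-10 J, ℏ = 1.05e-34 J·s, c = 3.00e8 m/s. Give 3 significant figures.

[E]/[L]³ = [E]⁴/(ℏc)³; restore (ℏc)⁻³.
1 GeV⁴ → 1/(ℏc)³ × (1 GeV in J)⁴ = 2.10e37 J/m³.
Convert the energy scale: 2.82e3 TeV⁴ = 2.82e15 GeV⁴.
Result: 2.82e15 × 2.10e37 = 5.91e52 J/m³.

5.91e52 J/m³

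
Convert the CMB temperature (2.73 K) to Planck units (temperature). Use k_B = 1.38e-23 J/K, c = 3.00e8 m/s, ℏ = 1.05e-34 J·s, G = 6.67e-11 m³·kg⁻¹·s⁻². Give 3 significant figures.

Planck temperature: T_P = √(ℏc⁵/G) / k_B = 1.42e32 K.
2.73 / 1.42e32 = 1.93e-32

1.93e-32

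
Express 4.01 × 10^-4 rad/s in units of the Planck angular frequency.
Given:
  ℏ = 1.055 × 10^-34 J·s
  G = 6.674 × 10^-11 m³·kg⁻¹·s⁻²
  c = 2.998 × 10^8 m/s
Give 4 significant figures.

2.162 × 10^-47

Planck angular frequency: ω_P = √(c⁵/(ℏG)) = 1.855 × 10^43 rad/s.
4.01 × 10^-4 / 1.855 × 10^43 = 2.162 × 10^-47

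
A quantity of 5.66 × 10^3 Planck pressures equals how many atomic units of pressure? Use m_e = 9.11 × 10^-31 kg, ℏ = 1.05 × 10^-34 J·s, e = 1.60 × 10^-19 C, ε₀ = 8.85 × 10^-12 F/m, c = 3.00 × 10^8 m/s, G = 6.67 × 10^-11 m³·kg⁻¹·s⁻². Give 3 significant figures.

Planck pressure: p_P = c⁷/(ℏG²) = 4.68 × 10^113 Pa
atomic unit of pressure: P_au = E_h/a₀³ = m_e⁴e¹⁰/((4πε₀)⁵ℏ⁸) = 3.01 × 10^13 Pa
5.66 × 10^3 × 4.68 × 10^113 / 3.01 × 10^13 = 8.79 × 10^103

8.79 × 10^103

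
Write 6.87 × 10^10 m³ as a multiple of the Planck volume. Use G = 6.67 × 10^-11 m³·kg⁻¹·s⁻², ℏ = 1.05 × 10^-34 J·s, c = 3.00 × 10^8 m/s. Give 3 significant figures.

1.64 × 10^115

Planck volume: V_P = (ℏG/c³)^(3/2) = 4.18 × 10^-105 m³.
6.87 × 10^10 / 4.18 × 10^-105 = 1.64 × 10^115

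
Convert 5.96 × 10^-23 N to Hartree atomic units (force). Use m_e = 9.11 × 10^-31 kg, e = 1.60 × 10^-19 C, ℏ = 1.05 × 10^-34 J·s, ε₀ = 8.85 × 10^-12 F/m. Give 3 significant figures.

7.16 × 10^-16

atomic unit of force: F_au = E_h/a₀ = m_e²e⁶/((4πε₀)³ℏ⁴) = 8.33 × 10^-8 N.
5.96 × 10^-23 / 8.33 × 10^-8 = 7.16 × 10^-16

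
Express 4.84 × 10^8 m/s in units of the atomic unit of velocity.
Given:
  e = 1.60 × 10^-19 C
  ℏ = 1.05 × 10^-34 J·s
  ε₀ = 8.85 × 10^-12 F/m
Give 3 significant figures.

221

atomic unit of velocity: v_au = e²/(4πε₀ℏ) = 2.19 × 10^6 m/s.
4.84 × 10^8 / 2.19 × 10^6 = 221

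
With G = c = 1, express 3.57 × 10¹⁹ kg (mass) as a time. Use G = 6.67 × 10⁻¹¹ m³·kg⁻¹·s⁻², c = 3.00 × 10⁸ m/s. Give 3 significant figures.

Mass → time via G/c³.
3.57 × 10¹⁹ kg × (G/c³) = 8.82 × 10⁻¹⁷ s

8.82 × 10⁻¹⁷ s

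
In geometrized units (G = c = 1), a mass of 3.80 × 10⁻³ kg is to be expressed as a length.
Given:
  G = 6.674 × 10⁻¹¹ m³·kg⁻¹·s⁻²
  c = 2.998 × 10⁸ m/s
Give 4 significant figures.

In G = c = 1 units mass has dimensions of length; the conversion factor is G/c².
3.80 × 10⁻³ kg × (G/c²) = 2.822 × 10⁻³⁰ m

2.822 × 10⁻³⁰ m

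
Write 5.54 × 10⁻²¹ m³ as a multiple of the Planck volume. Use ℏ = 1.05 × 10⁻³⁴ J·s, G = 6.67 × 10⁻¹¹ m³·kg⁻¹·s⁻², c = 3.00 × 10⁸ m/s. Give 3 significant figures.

Planck volume: V_P = (ℏG/c³)^(3/2) = 4.18 × 10⁻¹⁰⁵ m³.
5.54 × 10⁻²¹ / 4.18 × 10⁻¹⁰⁵ = 1.33 × 10⁸⁴

1.33 × 10⁸⁴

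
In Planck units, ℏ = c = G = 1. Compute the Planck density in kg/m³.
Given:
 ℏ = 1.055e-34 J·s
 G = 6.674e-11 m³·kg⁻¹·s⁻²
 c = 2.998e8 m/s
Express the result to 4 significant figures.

5.154e96 kg/m³

Dimensional analysis gives ρ_P = c⁵/(ℏG²).
  = 2.422e42 / 4.699e-55
  = 5.154e96 kg/m³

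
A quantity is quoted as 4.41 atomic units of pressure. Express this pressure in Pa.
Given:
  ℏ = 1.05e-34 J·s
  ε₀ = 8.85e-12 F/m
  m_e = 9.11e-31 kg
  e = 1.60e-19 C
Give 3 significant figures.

One atomic unit of pressure: P_au = E_h/a₀³ = m_e⁴e¹⁰/((4πε₀)⁵ℏ⁸) = 3.01e13 Pa.
4.41 × 3.01e13 Pa = 1.33e14 Pa

1.33e14 Pa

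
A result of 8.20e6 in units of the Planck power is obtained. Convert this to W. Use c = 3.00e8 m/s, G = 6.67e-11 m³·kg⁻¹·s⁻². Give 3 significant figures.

2.99e59 W

One Planck power: P_P = c⁵/G = 3.64e52 W.
8.20e6 × 3.64e52 W = 2.99e59 W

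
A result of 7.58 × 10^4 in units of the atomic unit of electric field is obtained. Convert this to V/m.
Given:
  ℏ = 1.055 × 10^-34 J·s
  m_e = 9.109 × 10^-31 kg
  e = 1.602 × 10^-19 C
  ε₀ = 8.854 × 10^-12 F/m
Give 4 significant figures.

One atomic unit of electric field: E_au = E_h/(e a₀) = m_e²e⁵/((4πε₀)³ℏ⁴) = 5.131 × 10^11 V/m.
7.58 × 10^4 × 5.131 × 10^11 V/m = 3.889 × 10^16 V/m

3.889 × 10^16 V/m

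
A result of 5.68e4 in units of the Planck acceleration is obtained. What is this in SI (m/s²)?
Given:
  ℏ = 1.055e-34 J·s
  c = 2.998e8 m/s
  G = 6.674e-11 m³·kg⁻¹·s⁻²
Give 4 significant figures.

3.158e56 m/s²

One Planck acceleration: a_P = √(c⁷/(ℏG)) = 5.560e51 m/s².
5.68e4 × 5.560e51 m/s² = 3.158e56 m/s²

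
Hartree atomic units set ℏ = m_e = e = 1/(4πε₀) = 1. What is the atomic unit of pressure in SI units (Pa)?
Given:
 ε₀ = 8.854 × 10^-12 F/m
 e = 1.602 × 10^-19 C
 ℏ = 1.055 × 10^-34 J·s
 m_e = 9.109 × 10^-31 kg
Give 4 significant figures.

2.929 × 10^13 Pa

The unique combination of the constants set to 1 with dimensions of pressure is P_au = E_h/a₀³ = m_e⁴e¹⁰/((4πε₀)⁵ℏ⁸).
E_h = 4.354 × 10^-18 J
a₀ = 5.297 × 10^-11 m
E_h/a₀³ = 2.929 × 10^13 Pa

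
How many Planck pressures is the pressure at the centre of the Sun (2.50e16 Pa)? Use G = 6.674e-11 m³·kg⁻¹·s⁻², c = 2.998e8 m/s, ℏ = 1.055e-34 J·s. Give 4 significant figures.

Planck pressure: p_P = c⁷/(ℏG²) = 4.632e113 Pa.
2.50e16 / 4.632e113 = 5.397e-98

5.397e-98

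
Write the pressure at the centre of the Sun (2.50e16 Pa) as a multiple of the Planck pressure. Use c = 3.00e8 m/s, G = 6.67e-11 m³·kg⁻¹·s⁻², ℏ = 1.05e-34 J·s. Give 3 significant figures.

Planck pressure: p_P = c⁷/(ℏG²) = 4.68e113 Pa.
2.50e16 / 4.68e113 = 5.34e-98

5.34e-98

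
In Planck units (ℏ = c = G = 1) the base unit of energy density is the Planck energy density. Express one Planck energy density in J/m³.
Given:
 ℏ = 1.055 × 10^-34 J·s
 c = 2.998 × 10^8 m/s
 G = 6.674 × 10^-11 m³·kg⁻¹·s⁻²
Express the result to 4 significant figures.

u_P = c⁷/(ℏG²)
  = 2.177 × 10^59 / 4.699 × 10^-55
  = 4.632 × 10^113 J/m³

4.632 × 10^113 J/m³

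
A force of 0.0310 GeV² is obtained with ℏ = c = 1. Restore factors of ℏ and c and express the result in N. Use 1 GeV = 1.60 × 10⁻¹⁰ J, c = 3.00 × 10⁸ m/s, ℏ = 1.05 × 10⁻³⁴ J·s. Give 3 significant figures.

Force is [E]/[L] = [E]²/(ℏc); restore (ℏc)⁻¹.
1 GeV² → 1/(ℏc) × (1 GeV in J)² = 8.13 × 10⁵ N.
Result: 0.0310 × 8.13 × 10⁵ = 2.52 × 10⁴ N.

2.52 × 10⁴ N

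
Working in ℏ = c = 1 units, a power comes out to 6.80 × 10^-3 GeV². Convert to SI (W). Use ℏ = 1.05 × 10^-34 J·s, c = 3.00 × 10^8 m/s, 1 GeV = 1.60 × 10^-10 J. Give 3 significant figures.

Power is [E]/[T] = [E]²/ℏ.
1 GeV² → 1/ℏ × (1 GeV in J)² = 2.44 × 10^14 W.
Result: 6.80 × 10^-3 × 2.44 × 10^14 = 1.66 × 10^12 W.

1.66 × 10^12 W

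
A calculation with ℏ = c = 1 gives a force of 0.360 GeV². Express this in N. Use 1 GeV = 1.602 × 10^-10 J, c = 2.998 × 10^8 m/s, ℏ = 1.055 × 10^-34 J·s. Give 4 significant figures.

Force is [E]/[L] = [E]²/(ℏc); restore (ℏc)⁻¹.
1 GeV² → 1/(ℏc) × (1 GeV in J)² = 8.114 × 10^5 N.
Result: 0.360 × 8.114 × 10^5 = 2.921 × 10^5 N.

2.921 × 10^5 N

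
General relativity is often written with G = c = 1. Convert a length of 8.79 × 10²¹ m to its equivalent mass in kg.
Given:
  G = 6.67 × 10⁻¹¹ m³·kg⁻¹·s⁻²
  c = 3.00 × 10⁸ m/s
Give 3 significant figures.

1.19 × 10⁴⁹ kg

Length → mass via c²/G.
8.79 × 10²¹ m × (c²/G) = 1.19 × 10⁴⁹ kg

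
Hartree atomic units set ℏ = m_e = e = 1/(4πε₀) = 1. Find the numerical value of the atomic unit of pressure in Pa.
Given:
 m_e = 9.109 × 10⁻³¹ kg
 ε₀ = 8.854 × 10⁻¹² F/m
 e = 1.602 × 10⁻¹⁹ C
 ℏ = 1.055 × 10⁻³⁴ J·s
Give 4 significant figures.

The unique combination of the constants set to 1 with dimensions of pressure is P_au = E_h/a₀³ = m_e⁴e¹⁰/((4πε₀)⁵ℏ⁸).
E_h = 4.354 × 10⁻¹⁸ J
a₀ = 5.297 × 10⁻¹¹ m
E_h/a₀³ = 2.929 × 10¹³ Pa

2.929 × 10¹³ Pa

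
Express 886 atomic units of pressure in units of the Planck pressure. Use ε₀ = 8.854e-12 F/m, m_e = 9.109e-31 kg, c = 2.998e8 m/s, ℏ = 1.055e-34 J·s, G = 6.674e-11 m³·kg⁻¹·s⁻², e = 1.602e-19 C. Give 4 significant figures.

atomic unit of pressure: P_au = E_h/a₀³ = m_e⁴e¹⁰/((4πε₀)⁵ℏ⁸) = 2.929e13 Pa
Planck pressure: p_P = c⁷/(ℏG²) = 4.632e113 Pa
886 × 2.929e13 / 4.632e113 = 5.602e-98

5.602e-98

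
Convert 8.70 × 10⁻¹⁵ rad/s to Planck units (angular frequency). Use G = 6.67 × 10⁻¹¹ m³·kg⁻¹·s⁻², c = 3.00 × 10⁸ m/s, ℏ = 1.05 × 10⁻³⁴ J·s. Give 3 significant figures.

4.67 × 10⁻⁵⁸

Planck angular frequency: ω_P = √(c⁵/(ℏG)) = 1.86 × 10⁴³ rad/s.
8.70 × 10⁻¹⁵ / 1.86 × 10⁴³ = 4.67 × 10⁻⁵⁸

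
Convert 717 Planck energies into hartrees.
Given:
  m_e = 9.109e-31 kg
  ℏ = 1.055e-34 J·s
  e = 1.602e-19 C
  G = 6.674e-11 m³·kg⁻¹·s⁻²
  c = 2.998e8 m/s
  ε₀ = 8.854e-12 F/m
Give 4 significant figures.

3.222e29

Planck energy: E_P = √(ℏc⁵/G) = 1.957e9 J
hartree: E_h = m_e e⁴/(4πε₀ℏ)² = 4.354e-18 J
717 × 1.957e9 / 4.354e-18 = 3.222e29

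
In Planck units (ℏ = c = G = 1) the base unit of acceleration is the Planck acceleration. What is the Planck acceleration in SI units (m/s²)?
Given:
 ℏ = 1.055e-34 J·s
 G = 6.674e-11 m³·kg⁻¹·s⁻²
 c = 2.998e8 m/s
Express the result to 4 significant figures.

5.560e51 m/s²

a_P = √(c⁷/(ℏG))
  = √(3.092e103)
  = 5.560e51 m/s²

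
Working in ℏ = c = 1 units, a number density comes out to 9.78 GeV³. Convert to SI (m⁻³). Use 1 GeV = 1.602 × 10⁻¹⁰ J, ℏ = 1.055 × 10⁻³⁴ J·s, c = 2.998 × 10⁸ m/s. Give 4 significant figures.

Number density is [L]⁻³ = [E]³/(ℏc)³.
1 GeV³ → 1/(ℏc)³ × (1 GeV in J)³ = 1.299 × 10⁴⁷ m⁻³.
Result: 9.78 × 1.299 × 10⁴⁷ = 1.271 × 10⁴⁸ m⁻³.

1.271 × 10⁴⁸ m⁻³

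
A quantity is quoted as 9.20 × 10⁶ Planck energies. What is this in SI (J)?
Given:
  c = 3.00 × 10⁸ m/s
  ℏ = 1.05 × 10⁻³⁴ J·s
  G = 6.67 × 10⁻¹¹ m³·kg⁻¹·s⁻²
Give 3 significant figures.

1.80 × 10¹⁶ J

One Planck energy: E_P = √(ℏc⁵/G) = 1.96 × 10⁹ J.
9.20 × 10⁶ × 1.96 × 10⁹ J = 1.80 × 10¹⁶ J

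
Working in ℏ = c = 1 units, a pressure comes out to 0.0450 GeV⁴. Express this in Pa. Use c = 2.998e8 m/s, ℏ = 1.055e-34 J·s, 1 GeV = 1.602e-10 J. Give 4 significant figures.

Pressure is [E]/[L]³ = [E]⁴/(ℏc)³.
1 GeV⁴ → 1/(ℏc)³ × (1 GeV in J)⁴ = 2.082e37 Pa.
Result: 0.0450 × 2.082e37 = 9.367e35 Pa.

9.367e35 Pa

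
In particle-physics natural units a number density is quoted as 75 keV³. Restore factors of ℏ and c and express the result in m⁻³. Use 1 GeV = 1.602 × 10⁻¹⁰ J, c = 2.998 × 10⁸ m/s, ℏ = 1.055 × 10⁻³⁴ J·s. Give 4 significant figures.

9.745 × 10³⁰ m⁻³

Number density is [L]⁻³ = [E]³/(ℏc)³.
1 GeV³ → 1/(ℏc)³ × (1 GeV in J)³ = 1.299 × 10⁴⁷ m⁻³.
Convert the energy scale: 75 keV³ = 7.50 × 10⁻¹⁷ GeV³.
Result: 7.50 × 10⁻¹⁷ × 1.299 × 10⁴⁷ = 9.745 × 10³⁰ m⁻³.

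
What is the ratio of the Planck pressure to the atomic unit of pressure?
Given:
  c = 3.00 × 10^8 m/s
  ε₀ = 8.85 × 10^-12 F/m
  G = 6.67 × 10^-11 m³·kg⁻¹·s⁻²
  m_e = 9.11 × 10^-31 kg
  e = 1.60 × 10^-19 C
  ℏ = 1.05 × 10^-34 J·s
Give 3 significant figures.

1.55 × 10^100

Planck pressure: p_P = c⁷/(ℏG²) = 4.68 × 10^113 Pa
atomic unit of pressure: P_au = E_h/a₀³ = m_e⁴e¹⁰/((4πε₀)⁵ℏ⁸) = 3.01 × 10^13 Pa
ratio = 4.68 × 10^113 / 3.01 × 10^13 = 1.55 × 10^100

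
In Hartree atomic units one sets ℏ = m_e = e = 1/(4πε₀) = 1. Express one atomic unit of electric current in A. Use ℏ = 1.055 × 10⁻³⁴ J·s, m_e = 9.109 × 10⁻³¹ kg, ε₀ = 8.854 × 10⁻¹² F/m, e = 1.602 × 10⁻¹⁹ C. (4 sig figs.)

I_au = e E_h/ℏ = m_e e⁵/((4πε₀)²ℏ³)
E_h = 4.354 × 10⁻¹⁸ J
e·E_h/ℏ = 6.612 × 10⁻³ A

6.612 × 10⁻³ A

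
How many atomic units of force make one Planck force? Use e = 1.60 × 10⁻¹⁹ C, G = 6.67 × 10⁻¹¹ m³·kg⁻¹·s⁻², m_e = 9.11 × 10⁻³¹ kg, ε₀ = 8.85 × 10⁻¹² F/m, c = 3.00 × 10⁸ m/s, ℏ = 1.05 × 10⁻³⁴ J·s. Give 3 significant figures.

Planck force: F_P = c⁴/G = 1.21 × 10⁴⁴ N
atomic unit of force: F_au = E_h/a₀ = m_e²e⁶/((4πε₀)³ℏ⁴) = 8.33 × 10⁻⁸ N
ratio = 1.21 × 10⁴⁴ / 8.33 × 10⁻⁸ = 1.46 × 10⁵¹

1.46 × 10⁵¹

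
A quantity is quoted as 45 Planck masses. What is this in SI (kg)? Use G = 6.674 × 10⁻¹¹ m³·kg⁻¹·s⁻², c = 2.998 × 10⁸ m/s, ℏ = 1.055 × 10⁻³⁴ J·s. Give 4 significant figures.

9.796 × 10⁻⁷ kg

One Planck mass: m_P = √(ℏc/G) = 2.177 × 10⁻⁸ kg.
45 × 2.177 × 10⁻⁸ kg = 9.796 × 10⁻⁷ kg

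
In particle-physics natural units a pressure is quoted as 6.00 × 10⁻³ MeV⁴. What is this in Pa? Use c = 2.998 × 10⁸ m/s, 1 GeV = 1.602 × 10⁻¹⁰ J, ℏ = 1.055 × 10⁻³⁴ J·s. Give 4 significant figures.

1.249 × 10²³ Pa

Pressure is [E]/[L]³ = [E]⁴/(ℏc)³.
1 GeV⁴ → 1/(ℏc)³ × (1 GeV in J)⁴ = 2.082 × 10³⁷ Pa.
Convert the energy scale: 6.00 × 10⁻³ MeV⁴ = 6.00 × 10⁻¹⁵ GeV⁴.
Result: 6.00 × 10⁻¹⁵ × 2.082 × 10³⁷ = 1.249 × 10²³ Pa.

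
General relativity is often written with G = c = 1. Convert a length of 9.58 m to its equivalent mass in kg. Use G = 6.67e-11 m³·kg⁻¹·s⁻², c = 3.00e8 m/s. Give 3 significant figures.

Length → mass via c²/G.
9.58 m × (c²/G) = 1.29e28 kg

1.29e28 kg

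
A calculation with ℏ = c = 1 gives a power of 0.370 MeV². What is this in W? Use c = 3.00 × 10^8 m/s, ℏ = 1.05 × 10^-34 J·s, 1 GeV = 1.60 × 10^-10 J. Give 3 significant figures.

9.02 × 10^7 W

Power is [E]/[T] = [E]²/ℏ.
1 GeV² → 1/ℏ × (1 GeV in J)² = 2.44 × 10^14 W.
Convert the energy scale: 0.370 MeV² = 3.70 × 10^-7 GeV².
Result: 3.70 × 10^-7 × 2.44 × 10^14 = 9.02 × 10^7 W.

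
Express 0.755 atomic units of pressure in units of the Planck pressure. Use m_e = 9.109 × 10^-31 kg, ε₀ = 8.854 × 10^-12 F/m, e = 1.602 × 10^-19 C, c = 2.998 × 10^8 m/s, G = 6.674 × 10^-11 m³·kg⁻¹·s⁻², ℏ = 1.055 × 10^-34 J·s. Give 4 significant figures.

4.774 × 10^-101

atomic unit of pressure: P_au = E_h/a₀³ = m_e⁴e¹⁰/((4πε₀)⁵ℏ⁸) = 2.929 × 10^13 Pa
Planck pressure: p_P = c⁷/(ℏG²) = 4.632 × 10^113 Pa
0.755 × 2.929 × 10^13 / 4.632 × 10^113 = 4.774 × 10^-101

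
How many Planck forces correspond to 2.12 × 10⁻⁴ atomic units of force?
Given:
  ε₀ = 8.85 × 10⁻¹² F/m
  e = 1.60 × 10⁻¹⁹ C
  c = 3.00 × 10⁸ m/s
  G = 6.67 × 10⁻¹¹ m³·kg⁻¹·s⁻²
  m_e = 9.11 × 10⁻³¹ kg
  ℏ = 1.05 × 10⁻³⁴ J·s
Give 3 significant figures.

atomic unit of force: F_au = E_h/a₀ = m_e²e⁶/((4πε₀)³ℏ⁴) = 8.33 × 10⁻⁸ N
Planck force: F_P = c⁴/G = 1.21 × 10⁴⁴ N
2.12 × 10⁻⁴ × 8.33 × 10⁻⁸ / 1.21 × 10⁴⁴ = 1.45 × 10⁻⁵⁵

1.45 × 10⁻⁵⁵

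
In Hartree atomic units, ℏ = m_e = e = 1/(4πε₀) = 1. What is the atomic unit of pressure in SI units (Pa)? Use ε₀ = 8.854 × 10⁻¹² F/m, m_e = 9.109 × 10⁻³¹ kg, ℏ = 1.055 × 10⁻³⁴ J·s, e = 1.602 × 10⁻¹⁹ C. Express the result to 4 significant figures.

2.929 × 10¹³ Pa

From ℏ = m_e = e = 1/(4πε₀) = 1 the pressure scale is P_au = E_h/a₀³ = m_e⁴e¹⁰/((4πε₀)⁵ℏ⁸).
E_h = 4.354 × 10⁻¹⁸ J
a₀ = 5.297 × 10⁻¹¹ m
E_h/a₀³ = 2.929 × 10¹³ Pa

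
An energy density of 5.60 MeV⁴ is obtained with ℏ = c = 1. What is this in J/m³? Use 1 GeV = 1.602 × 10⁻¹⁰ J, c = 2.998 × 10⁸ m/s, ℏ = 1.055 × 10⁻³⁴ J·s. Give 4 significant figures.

[E]/[L]³ = [E]⁴/(ℏc)³; restore (ℏc)⁻³.
1 GeV⁴ → 1/(ℏc)³ × (1 GeV in J)⁴ = 2.082 × 10³⁷ J/m³.
Convert the energy scale: 5.60 MeV⁴ = 5.60 × 10⁻¹² GeV⁴.
Result: 5.60 × 10⁻¹² × 2.082 × 10³⁷ = 1.166 × 10²⁶ J/m³.

1.166 × 10²⁶ J/m³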